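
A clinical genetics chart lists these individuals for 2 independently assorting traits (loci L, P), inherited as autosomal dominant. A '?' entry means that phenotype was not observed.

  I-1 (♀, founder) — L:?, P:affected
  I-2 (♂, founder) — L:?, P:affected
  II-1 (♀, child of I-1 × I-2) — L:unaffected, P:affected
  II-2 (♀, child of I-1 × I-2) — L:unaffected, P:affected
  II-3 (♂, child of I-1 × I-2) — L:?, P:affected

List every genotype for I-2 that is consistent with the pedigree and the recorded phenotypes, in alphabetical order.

I-2 ∈ {Ll PP, Ll Pp, ll PP, ll Pp}

L/I-1 ? ·: ll|Ll
L/I-2 ? ·: ll|Ll
L/II-1 un I-1×I-2: ll
L/II-2 un I-1×I-2: ll
L/II-3 ? I-1×I-2: ll|Ll|LL
⇒ L over [I-1,I-2,II-1,II-2,II-3]: 8 consistent
P/I-1 aff ·: Pp|PP
P/I-2 aff ·: Pp|PP
P/II-1 aff I-1×I-2: Pp|PP
P/II-2 aff I-1×I-2: Pp|PP
P/II-3 aff I-1×I-2: Pp|PP
⇒ P over [I-1,I-2,II-1,II-2,II-3]: 25 consistent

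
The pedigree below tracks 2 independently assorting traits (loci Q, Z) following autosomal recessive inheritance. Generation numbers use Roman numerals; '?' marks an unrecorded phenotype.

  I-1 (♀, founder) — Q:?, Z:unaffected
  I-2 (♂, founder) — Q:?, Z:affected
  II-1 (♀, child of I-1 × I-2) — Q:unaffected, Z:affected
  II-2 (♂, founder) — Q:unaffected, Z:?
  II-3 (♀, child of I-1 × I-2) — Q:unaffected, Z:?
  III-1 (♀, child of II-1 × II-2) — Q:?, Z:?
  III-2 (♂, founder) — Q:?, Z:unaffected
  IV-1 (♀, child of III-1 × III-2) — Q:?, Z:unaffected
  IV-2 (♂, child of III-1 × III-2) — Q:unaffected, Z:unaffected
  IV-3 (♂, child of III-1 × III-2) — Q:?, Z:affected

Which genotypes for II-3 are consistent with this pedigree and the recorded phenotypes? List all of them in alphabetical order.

Q/I-1 ? ·: QQ|Qq|qq
Q/I-2 ? ·: QQ|Qq|qq
Q/II-1 un I-1×I-2: QQ|Qq
Q/II-2 un ·: QQ|Qq
Q/II-3 un I-1×I-2: QQ|Qq
Q/III-1 ? II-1×II-2: QQ|Qq|qq
Q/III-2 ? ·: QQ|Qq|qq
Q/IV-1 ? III-1×III-2: QQ|Qq|qq
Q/IV-2 un III-1×III-2: QQ|Qq
Q/IV-3 ? III-1×III-2: QQ|Qq|qq
⇒ Q over [I-1,I-2,II-1,II-2,II-3,III-1,III-2,IV-1,IV-2,IV-3]: 1200 consistent
Z/I-1 un ·: Zz
Z/I-2 aff ·: zz
Z/II-1 aff I-1×I-2: zz
Z/II-2 ? ·: ZZ|Zz|zz
Z/II-3 ? I-1×I-2: Zz|zz
Z/III-1 ? II-1×II-2: Zz|zz
Z/III-2 un ·: Zz
Z/IV-1 un III-1×III-2: ZZ|Zz
Z/IV-2 un III-1×III-2: ZZ|Zz
Z/IV-3 aff III-1×III-2: zz
⇒ Z over [I-1,I-2,II-1,II-2,II-3,III-1,III-2,IV-1,IV-2,IV-3]: 20 consistent

II-3 ∈ {QQ Zz, QQ zz, Qq Zz, Qq zz}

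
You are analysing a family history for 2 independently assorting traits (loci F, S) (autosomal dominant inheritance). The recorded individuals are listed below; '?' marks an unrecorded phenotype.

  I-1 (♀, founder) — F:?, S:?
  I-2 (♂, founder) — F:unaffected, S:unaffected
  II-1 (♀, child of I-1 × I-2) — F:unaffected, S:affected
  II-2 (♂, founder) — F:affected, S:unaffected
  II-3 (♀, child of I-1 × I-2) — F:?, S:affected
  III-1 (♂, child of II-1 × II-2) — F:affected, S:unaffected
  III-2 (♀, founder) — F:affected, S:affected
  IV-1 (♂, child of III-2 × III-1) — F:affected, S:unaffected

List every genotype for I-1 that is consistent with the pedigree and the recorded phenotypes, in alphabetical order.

I-1 ∈ {Ff SS, Ff Ss, ff SS, ff Ss}

F/I-1 ? ·: ff|Ff
F/I-2 un ·: ff
F/II-1 un I-1×I-2: ff
F/II-2 aff ·: Ff|FF
F/II-3 ? I-1×I-2: ff|Ff
F/III-1 aff II-1×II-2: Ff
F/III-2 aff ·: Ff|FF
F/IV-1 aff III-2×III-1: Ff|FF
⇒ F over [I-1,I-2,II-1,II-2,II-3,III-1,III-2,IV-1]: 24 consistent
S/I-1 ? ·: Ss|SS
S/I-2 un ·: ss
S/II-1 aff I-1×I-2: Ss
S/II-2 un ·: ss
S/II-3 aff I-1×I-2: Ss
S/III-1 un II-1×II-2: ss
S/III-2 aff ·: Ss
S/IV-1 un III-2×III-1: ss
⇒ S over [I-1,I-2,II-1,II-2,II-3,III-1,III-2,IV-1]: 2 consistent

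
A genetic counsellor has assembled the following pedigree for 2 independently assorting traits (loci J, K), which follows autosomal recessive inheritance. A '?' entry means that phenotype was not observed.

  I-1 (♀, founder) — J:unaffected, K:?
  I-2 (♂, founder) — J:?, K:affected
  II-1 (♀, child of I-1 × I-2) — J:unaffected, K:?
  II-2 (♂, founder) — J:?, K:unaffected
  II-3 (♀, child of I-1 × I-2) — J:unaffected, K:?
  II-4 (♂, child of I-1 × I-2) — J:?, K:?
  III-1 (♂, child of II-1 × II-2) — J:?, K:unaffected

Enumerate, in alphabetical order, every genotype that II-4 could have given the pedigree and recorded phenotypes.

J/I-1 un ·: JJ|Jj
J/I-2 ? ·: JJ|Jj|jj
J/II-1 un I-1×I-2: JJ|Jj
J/II-2 ? ·: JJ|Jj|jj
J/II-3 un I-1×I-2: JJ|Jj
J/II-4 ? I-1×I-2: JJ|Jj|jj
J/III-1 ? II-1×II-2: JJ|Jj|jj
⇒ J over [I-1,I-2,II-1,II-2,II-3,II-4,III-1]: 179 consistent
K/I-1 ? ·: KK|Kk|kk
K/I-2 aff ·: kk
K/II-1 ? I-1×I-2: Kk|kk
K/II-2 un ·: KK|Kk
K/II-3 ? I-1×I-2: Kk|kk
K/II-4 ? I-1×I-2: Kk|kk
K/III-1 un II-1×II-2: KK|Kk
⇒ K over [I-1,I-2,II-1,II-2,II-3,II-4,III-1]: 30 consistent

II-4 ∈ {JJ Kk, JJ kk, Jj Kk, Jj kk, jj Kk, jj kk}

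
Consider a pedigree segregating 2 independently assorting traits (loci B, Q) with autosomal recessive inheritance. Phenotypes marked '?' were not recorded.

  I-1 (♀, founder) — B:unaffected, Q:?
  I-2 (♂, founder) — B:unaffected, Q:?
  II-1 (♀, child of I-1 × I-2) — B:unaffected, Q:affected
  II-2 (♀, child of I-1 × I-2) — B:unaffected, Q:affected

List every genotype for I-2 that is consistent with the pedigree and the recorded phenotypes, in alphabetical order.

B/I-1 un ·: BB|Bb
B/I-2 un ·: BB|Bb
B/II-1 un I-1×I-2: BB|Bb
B/II-2 un I-1×I-2: BB|Bb
⇒ B over [I-1,I-2,II-1,II-2]: 13 consistent
Q/I-1 ? ·: Qq|qq
Q/I-2 ? ·: Qq|qq
Q/II-1 aff I-1×I-2: qq
Q/II-2 aff I-1×I-2: qq
⇒ Q over [I-1,I-2,II-1,II-2]: 4 consistent

I-2 ∈ {BB Qq, BB qq, Bb Qq, Bb qq}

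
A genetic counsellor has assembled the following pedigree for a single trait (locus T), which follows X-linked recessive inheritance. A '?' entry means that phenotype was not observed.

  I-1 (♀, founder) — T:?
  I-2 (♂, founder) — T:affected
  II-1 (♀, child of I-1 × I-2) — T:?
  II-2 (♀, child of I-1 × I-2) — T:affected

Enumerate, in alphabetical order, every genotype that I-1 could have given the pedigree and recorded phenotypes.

I-1 ∈ {X^TX^t, X^tX^t}

T/I-1 ? ·: X^TX^t|X^tX^t
T/I-2 aff ·: X^tY
T/II-1 ? I-1×I-2: X^TX^t|X^tX^t
T/II-2 aff I-1×I-2: X^tX^t
⇒ T over [I-1,I-2,II-1,II-2]: 3 consistent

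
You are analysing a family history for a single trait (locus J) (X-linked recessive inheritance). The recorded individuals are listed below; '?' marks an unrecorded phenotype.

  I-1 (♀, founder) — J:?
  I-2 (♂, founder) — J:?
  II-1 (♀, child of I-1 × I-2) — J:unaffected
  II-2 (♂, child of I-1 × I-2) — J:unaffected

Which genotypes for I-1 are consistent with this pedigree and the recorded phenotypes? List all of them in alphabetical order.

J/I-1 ? ·: X^JX^J|X^JX^j
J/I-2 ? ·: X^JY|X^jY
J/II-1 un I-1×I-2: X^JX^J|X^JX^j
J/II-2 un I-1×I-2: X^JY
⇒ J over [I-1,I-2,II-1,II-2]: 5 consistent

I-1 ∈ {X^JX^J, X^JX^j}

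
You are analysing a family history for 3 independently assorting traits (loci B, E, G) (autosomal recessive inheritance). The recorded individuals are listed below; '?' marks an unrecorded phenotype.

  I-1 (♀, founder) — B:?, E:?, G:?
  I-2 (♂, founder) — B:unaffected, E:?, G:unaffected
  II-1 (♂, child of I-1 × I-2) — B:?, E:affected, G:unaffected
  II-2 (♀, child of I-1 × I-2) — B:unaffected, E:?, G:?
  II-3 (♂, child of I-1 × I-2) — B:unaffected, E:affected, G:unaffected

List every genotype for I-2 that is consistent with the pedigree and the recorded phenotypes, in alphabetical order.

B/I-1 ? ·: BB|Bb|bb
B/I-2 un ·: BB|Bb
B/II-1 ? I-1×I-2: BB|Bb|bb
B/II-2 un I-1×I-2: BB|Bb
B/II-3 un I-1×I-2: BB|Bb
⇒ B over [I-1,I-2,II-1,II-2,II-3]: 32 consistent
E/I-1 ? ·: Ee|ee
E/I-2 ? ·: Ee|ee
E/II-1 aff I-1×I-2: ee
E/II-2 ? I-1×I-2: EE|Ee|ee
E/II-3 aff I-1×I-2: ee
⇒ E over [I-1,I-2,II-1,II-2,II-3]: 8 consistent
G/I-1 ? ·: GG|Gg|gg
G/I-2 un ·: GG|Gg
G/II-1 un I-1×I-2: GG|Gg
G/II-2 ? I-1×I-2: GG|Gg|gg
G/II-3 un I-1×I-2: GG|Gg
⇒ G over [I-1,I-2,II-1,II-2,II-3]: 32 consistent

I-2 ∈ {BB Ee GG, BB Ee Gg, BB ee GG, BB ee Gg, Bb Ee GG, Bb Ee Gg, Bb ee GG, Bb ee Gg}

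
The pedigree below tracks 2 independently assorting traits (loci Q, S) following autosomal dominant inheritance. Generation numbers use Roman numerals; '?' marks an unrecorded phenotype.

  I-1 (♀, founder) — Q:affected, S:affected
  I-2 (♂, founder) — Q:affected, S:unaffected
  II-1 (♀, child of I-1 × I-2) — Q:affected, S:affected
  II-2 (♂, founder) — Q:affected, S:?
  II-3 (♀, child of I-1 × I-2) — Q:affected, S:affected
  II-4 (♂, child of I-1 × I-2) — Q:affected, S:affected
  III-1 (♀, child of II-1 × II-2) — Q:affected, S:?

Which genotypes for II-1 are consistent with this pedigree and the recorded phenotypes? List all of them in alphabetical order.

Q/I-1 aff ·: Qq|QQ
Q/I-2 aff ·: Qq|QQ
Q/II-1 aff I-1×I-2: Qq|QQ
Q/II-2 aff ·: Qq|QQ
Q/II-3 aff I-1×I-2: Qq|QQ
Q/II-4 aff I-1×I-2: Qq|QQ
Q/III-1 aff II-1×II-2: Qq|QQ
⇒ Q over [I-1,I-2,II-1,II-2,II-3,II-4,III-1]: 87 consistent
S/I-1 aff ·: Ss|SS
S/I-2 un ·: ss
S/II-1 aff I-1×I-2: Ss
S/II-2 ? ·: ss|Ss|SS
S/II-3 aff I-1×I-2: Ss
S/II-4 aff I-1×I-2: Ss
S/III-1 ? II-1×II-2: ss|Ss|SS
⇒ S over [I-1,I-2,II-1,II-2,II-3,II-4,III-1]: 14 consistent

II-1 ∈ {QQ Ss, Qq Ss}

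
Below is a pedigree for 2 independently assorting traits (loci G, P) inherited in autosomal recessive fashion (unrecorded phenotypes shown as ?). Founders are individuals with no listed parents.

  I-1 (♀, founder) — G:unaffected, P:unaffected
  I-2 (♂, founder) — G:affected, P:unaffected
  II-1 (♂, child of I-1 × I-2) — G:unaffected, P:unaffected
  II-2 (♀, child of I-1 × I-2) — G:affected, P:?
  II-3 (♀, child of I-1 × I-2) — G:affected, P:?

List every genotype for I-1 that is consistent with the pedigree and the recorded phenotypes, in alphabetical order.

I-1 ∈ {Gg PP, Gg Pp}

G/I-1 un ·: Gg
G/I-2 aff ·: gg
G/II-1 un I-1×I-2: Gg
G/II-2 aff I-1×I-2: gg
G/II-3 aff I-1×I-2: gg
⇒ G over [I-1,I-2,II-1,II-2,II-3]: 1 consistent
P/I-1 un ·: PP|Pp
P/I-2 un ·: PP|Pp
P/II-1 un I-1×I-2: PP|Pp
P/II-2 ? I-1×I-2: PP|Pp|pp
P/II-3 ? I-1×I-2: PP|Pp|pp
⇒ P over [I-1,I-2,II-1,II-2,II-3]: 35 consistent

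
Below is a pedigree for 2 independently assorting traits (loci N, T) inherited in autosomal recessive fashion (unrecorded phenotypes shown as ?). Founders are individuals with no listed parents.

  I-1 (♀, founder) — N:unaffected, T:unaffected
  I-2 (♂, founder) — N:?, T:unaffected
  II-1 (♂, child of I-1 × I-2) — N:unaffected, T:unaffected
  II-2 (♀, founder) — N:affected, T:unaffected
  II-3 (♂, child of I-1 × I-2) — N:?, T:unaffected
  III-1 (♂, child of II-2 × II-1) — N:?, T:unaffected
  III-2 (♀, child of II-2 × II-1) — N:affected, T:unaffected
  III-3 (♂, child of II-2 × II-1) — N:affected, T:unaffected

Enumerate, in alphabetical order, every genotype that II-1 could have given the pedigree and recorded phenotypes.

II-1 ∈ {Nn TT, Nn Tt}

N/I-1 un ·: NN|Nn
N/I-2 ? ·: NN|Nn|nn
N/II-1 un I-1×I-2: Nn
N/II-2 aff ·: nn
N/II-3 ? I-1×I-2: NN|Nn|nn
N/III-1 ? II-2×II-1: Nn|nn
N/III-2 aff II-2×II-1: nn
N/III-3 aff II-2×II-1: nn
⇒ N over [I-1,I-2,II-1,II-2,II-3,III-1,III-2,III-3]: 20 consistent
T/I-1 un ·: TT|Tt
T/I-2 un ·: TT|Tt
T/II-1 un I-1×I-2: TT|Tt
T/II-2 un ·: TT|Tt
T/II-3 un I-1×I-2: TT|Tt
T/III-1 un II-2×II-1: TT|Tt
T/III-2 un II-2×II-1: TT|Tt
T/III-3 un II-2×II-1: TT|Tt
⇒ T over [I-1,I-2,II-1,II-2,II-3,III-1,III-2,III-3]: 159 consistent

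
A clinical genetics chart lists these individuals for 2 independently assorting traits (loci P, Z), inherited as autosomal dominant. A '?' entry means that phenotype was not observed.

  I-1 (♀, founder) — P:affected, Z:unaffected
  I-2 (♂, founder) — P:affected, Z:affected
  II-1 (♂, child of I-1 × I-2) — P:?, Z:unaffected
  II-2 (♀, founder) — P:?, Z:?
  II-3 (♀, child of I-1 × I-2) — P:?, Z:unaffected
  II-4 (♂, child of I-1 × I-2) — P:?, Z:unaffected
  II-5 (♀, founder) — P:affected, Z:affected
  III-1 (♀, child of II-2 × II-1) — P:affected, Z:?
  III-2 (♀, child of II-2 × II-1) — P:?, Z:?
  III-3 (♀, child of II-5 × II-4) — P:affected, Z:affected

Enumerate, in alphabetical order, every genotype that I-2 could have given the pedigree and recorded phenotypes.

P/I-1 aff ·: Pp|PP
P/I-2 aff ·: Pp|PP
P/II-1 ? I-1×I-2: pp|Pp|PP
P/II-2 ? ·: pp|Pp|PP
P/II-3 ? I-1×I-2: pp|Pp|PP
P/II-4 ? I-1×I-2: pp|Pp|PP
P/II-5 aff ·: Pp|PP
P/III-1 aff II-2×II-1: Pp|PP
P/III-2 ? II-2×II-1: pp|Pp|PP
P/III-3 aff II-5×II-4: Pp|PP
⇒ P over [I-1,I-2,II-1,II-2,II-3,II-4,II-5,III-1,III-2,III-3]: 1089 consistent
Z/I-1 un ·: zz
Z/I-2 aff ·: Zz
Z/II-1 un I-1×I-2: zz
Z/II-2 ? ·: zz|Zz|ZZ
Z/II-3 un I-1×I-2: zz
Z/II-4 un I-1×I-2: zz
Z/II-5 aff ·: Zz|ZZ
Z/III-1 ? II-2×II-1: zz|Zz
Z/III-2 ? II-2×II-1: zz|Zz
Z/III-3 aff II-5×II-4: Zz
⇒ Z over [I-1,I-2,II-1,II-2,II-3,II-4,II-5,III-1,III-2,III-3]: 12 consistent

I-2 ∈ {PP Zz, Pp Zz}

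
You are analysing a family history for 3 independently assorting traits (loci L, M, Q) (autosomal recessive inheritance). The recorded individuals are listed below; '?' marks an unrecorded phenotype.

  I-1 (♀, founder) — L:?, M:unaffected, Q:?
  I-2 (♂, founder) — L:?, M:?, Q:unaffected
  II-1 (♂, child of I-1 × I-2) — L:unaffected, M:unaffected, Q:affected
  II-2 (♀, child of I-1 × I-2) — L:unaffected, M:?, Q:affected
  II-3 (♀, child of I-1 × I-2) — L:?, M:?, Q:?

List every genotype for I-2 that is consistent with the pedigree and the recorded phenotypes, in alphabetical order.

I-2 ∈ {LL MM Qq, LL Mm Qq, LL mm Qq, Ll MM Qq, Ll Mm Qq, Ll mm Qq, ll MM Qq, ll Mm Qq, ll mm Qq}

L/I-1 ? ·: LL|Ll|ll
L/I-2 ? ·: LL|Ll|ll
L/II-1 un I-1×I-2: LL|Ll
L/II-2 un I-1×I-2: LL|Ll
L/II-3 ? I-1×I-2: LL|Ll|ll
⇒ L over [I-1,I-2,II-1,II-2,II-3]: 35 consistent
M/I-1 un ·: MM|Mm
M/I-2 ? ·: MM|Mm|mm
M/II-1 un I-1×I-2: MM|Mm
M/II-2 ? I-1×I-2: MM|Mm|mm
M/II-3 ? I-1×I-2: MM|Mm|mm
⇒ M over [I-1,I-2,II-1,II-2,II-3]: 40 consistent
Q/I-1 ? ·: Qq|qq
Q/I-2 un ·: Qq
Q/II-1 aff I-1×I-2: qq
Q/II-2 aff I-1×I-2: qq
Q/II-3 ? I-1×I-2: QQ|Qq|qq
⇒ Q over [I-1,I-2,II-1,II-2,II-3]: 5 consistent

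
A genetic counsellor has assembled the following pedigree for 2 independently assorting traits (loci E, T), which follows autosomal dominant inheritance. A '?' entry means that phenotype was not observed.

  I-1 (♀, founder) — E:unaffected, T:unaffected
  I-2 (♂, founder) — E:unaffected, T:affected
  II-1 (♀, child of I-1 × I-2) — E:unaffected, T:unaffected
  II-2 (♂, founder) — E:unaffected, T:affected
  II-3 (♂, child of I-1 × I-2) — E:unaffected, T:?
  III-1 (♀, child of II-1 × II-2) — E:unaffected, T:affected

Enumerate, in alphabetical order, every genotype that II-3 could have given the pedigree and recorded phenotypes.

E/I-1 un ·: ee
E/I-2 un ·: ee
E/II-1 un I-1×I-2: ee
E/II-2 un ·: ee
E/II-3 un I-1×I-2: ee
E/III-1 un II-1×II-2: ee
⇒ E over [I-1,I-2,II-1,II-2,II-3,III-1]: 1 consistent
T/I-1 un ·: tt
T/I-2 aff ·: Tt
T/II-1 un I-1×I-2: tt
T/II-2 aff ·: Tt|TT
T/II-3 ? I-1×I-2: tt|Tt
T/III-1 aff II-1×II-2: Tt
⇒ T over [I-1,I-2,II-1,II-2,II-3,III-1]: 4 consistent

II-3 ∈ {ee Tt, ee tt}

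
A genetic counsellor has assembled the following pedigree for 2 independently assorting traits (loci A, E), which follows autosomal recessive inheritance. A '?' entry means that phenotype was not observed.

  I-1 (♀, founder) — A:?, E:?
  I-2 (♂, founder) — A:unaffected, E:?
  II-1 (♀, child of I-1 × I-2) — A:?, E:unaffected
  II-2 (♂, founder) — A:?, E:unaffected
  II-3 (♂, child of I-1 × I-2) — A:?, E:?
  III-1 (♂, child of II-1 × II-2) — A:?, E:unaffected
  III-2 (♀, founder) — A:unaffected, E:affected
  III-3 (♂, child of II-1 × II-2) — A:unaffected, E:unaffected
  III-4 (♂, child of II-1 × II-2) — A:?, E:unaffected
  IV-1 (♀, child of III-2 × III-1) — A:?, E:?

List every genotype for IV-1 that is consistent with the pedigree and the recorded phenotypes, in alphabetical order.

IV-1 ∈ {AA Ee, AA ee, Aa Ee, Aa ee, aa Ee, aa ee}

A/I-1 ? ·: AA|Aa|aa
A/I-2 un ·: AA|Aa
A/II-1 ? I-1×I-2: AA|Aa|aa
A/II-2 ? ·: AA|Aa|aa
A/II-3 ? I-1×I-2: AA|Aa|aa
A/III-1 ? II-1×II-2: AA|Aa|aa
A/III-2 un ·: AA|Aa
A/III-3 un II-1×II-2: AA|Aa
A/III-4 ? II-1×II-2: AA|Aa|aa
A/IV-1 ? III-2×III-1: AA|Aa|aa
⇒ A over [I-1,I-2,II-1,II-2,II-3,III-1,III-2,III-3,III-4,IV-1]: 1565 consistent
E/I-1 ? ·: EE|Ee|ee
E/I-2 ? ·: EE|Ee|ee
E/II-1 un I-1×I-2: EE|Ee
E/II-2 un ·: EE|Ee
E/II-3 ? I-1×I-2: EE|Ee|ee
E/III-1 un II-1×II-2: EE|Ee
E/III-2 aff ·: ee
E/III-3 un II-1×II-2: EE|Ee
E/III-4 un II-1×II-2: EE|Ee
E/IV-1 ? III-2×III-1: Ee|ee
⇒ E over [I-1,I-2,II-1,II-2,II-3,III-1,III-2,III-3,III-4,IV-1]: 416 consistent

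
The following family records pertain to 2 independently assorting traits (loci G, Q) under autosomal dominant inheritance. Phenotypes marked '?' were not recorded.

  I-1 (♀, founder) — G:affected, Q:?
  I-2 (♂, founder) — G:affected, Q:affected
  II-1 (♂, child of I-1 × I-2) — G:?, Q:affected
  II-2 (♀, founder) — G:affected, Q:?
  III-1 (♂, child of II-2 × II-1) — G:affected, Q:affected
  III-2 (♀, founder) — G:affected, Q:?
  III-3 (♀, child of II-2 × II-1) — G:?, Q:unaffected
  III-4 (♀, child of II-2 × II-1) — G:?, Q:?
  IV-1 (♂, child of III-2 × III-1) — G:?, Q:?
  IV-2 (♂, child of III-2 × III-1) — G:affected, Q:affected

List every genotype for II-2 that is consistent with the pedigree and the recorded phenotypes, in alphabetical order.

II-2 ∈ {GG Qq, GG qq, Gg Qq, Gg qq}

G/I-1 aff ·: Gg|GG
G/I-2 aff ·: Gg|GG
G/II-1 ? I-1×I-2: gg|Gg|GG
G/II-2 aff ·: Gg|GG
G/III-1 aff II-2×II-1: Gg|GG
G/III-2 aff ·: Gg|GG
G/III-3 ? II-2×II-1: gg|Gg|GG
G/III-4 ? II-2×II-1: gg|Gg|GG
G/IV-1 ? III-2×III-1: gg|Gg|GG
G/IV-2 aff III-2×III-1: Gg|GG
⇒ G over [I-1,I-2,II-1,II-2,III-1,III-2,III-3,III-4,IV-1,IV-2]: 895 consistent
Q/I-1 ? ·: qq|Qq|QQ
Q/I-2 aff ·: Qq|QQ
Q/II-1 aff I-1×I-2: Qq
Q/II-2 ? ·: qq|Qq
Q/III-1 aff II-2×II-1: Qq|QQ
Q/III-2 ? ·: qq|Qq|QQ
Q/III-3 un II-2×II-1: qq
Q/III-4 ? II-2×II-1: qq|Qq|QQ
Q/IV-1 ? III-2×III-1: qq|Qq|QQ
Q/IV-2 aff III-2×III-1: Qq|QQ
⇒ Q over [I-1,I-2,II-1,II-2,III-1,III-2,III-3,III-4,IV-1,IV-2]: 390 consistent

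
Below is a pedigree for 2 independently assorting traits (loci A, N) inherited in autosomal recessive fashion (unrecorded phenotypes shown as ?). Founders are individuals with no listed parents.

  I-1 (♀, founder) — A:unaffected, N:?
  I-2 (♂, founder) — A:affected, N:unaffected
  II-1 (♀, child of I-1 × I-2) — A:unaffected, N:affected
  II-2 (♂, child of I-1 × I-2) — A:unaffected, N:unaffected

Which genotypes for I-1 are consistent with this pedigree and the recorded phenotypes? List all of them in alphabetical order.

A/I-1 un ·: AA|Aa
A/I-2 aff ·: aa
A/II-1 un I-1×I-2: Aa
A/II-2 un I-1×I-2: Aa
⇒ A over [I-1,I-2,II-1,II-2]: 2 consistent
N/I-1 ? ·: Nn|nn
N/I-2 un ·: Nn
N/II-1 aff I-1×I-2: nn
N/II-2 un I-1×I-2: NN|Nn
⇒ N over [I-1,I-2,II-1,II-2]: 3 consistent

I-1 ∈ {AA Nn, AA nn, Aa Nn, Aa nn}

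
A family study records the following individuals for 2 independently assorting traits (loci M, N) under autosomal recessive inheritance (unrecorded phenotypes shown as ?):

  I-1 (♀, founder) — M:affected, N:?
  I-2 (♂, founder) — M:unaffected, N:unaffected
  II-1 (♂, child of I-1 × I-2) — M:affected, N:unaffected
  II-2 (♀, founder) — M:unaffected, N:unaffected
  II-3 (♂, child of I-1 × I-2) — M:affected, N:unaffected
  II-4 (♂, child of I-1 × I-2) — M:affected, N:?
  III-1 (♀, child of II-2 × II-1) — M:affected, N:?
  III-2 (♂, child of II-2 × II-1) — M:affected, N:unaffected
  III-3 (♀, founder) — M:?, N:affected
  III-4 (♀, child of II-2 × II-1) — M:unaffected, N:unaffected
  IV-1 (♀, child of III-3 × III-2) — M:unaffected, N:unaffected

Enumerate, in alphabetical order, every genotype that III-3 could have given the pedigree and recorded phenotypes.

M/I-1 aff ·: mm
M/I-2 un ·: Mm
M/II-1 aff I-1×I-2: mm
M/II-2 un ·: Mm
M/II-3 aff I-1×I-2: mm
M/II-4 aff I-1×I-2: mm
M/III-1 aff II-2×II-1: mm
M/III-2 aff II-2×II-1: mm
M/III-3 ? ·: MM|Mm
M/III-4 un II-2×II-1: Mm
M/IV-1 un III-3×III-2: Mm
⇒ M over [I-1,I-2,II-1,II-2,II-3,II-4,III-1,III-2,III-3,III-4,IV-1]: 2 consistent
N/I-1 ? ·: NN|Nn|nn
N/I-2 un ·: NN|Nn
N/II-1 un I-1×I-2: NN|Nn
N/II-2 un ·: NN|Nn
N/II-3 un I-1×I-2: NN|Nn
N/II-4 ? I-1×I-2: NN|Nn|nn
N/III-1 ? II-2×II-1: NN|Nn|nn
N/III-2 un II-2×II-1: NN|Nn
N/III-3 aff ·: nn
N/III-4 un II-2×II-1: NN|Nn
N/IV-1 un III-3×III-2: Nn
⇒ N over [I-1,I-2,II-1,II-2,II-3,II-4,III-1,III-2,III-3,III-4,IV-1]: 475 consistent

III-3 ∈ {MM nn, Mm nn}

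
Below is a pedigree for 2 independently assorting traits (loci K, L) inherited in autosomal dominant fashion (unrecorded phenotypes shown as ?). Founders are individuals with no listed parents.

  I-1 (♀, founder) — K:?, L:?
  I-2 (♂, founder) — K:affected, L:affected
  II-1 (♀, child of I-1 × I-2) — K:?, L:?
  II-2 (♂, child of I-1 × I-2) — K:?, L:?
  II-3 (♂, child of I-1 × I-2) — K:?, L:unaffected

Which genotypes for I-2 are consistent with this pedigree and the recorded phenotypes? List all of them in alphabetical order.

K/I-1 ? ·: kk|Kk|KK
K/I-2 aff ·: Kk|KK
K/II-1 ? I-1×I-2: kk|Kk|KK
K/II-2 ? I-1×I-2: kk|Kk|KK
K/II-3 ? I-1×I-2: kk|Kk|KK
⇒ K over [I-1,I-2,II-1,II-2,II-3]: 53 consistent
L/I-1 ? ·: ll|Ll
L/I-2 aff ·: Ll
L/II-1 ? I-1×I-2: ll|Ll|LL
L/II-2 ? I-1×I-2: ll|Ll|LL
L/II-3 un I-1×I-2: ll
⇒ L over [I-1,I-2,II-1,II-2,II-3]: 13 consistent

I-2 ∈ {KK Ll, Kk Ll}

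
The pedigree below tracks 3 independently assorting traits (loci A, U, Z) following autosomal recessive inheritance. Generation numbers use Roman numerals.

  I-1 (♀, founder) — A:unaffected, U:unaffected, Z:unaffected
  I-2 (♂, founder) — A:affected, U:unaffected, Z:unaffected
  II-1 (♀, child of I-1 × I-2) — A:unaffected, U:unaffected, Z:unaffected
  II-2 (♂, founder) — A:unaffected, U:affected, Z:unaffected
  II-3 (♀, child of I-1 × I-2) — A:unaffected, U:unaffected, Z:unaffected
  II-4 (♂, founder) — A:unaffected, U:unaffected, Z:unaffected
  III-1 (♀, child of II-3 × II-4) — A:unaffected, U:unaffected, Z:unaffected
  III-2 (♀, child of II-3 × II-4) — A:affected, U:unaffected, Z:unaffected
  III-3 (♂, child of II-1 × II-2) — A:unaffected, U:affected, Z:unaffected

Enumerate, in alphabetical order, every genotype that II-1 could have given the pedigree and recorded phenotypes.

A/I-1 un ·: AA|Aa
A/I-2 aff ·: aa
A/II-1 un I-1×I-2: Aa
A/II-2 un ·: AA|Aa
A/II-3 un I-1×I-2: Aa
A/II-4 un ·: Aa
A/III-1 un II-3×II-4: AA|Aa
A/III-2 aff II-3×II-4: aa
A/III-3 un II-1×II-2: AA|Aa
⇒ A over [I-1,I-2,II-1,II-2,II-3,II-4,III-1,III-2,III-3]: 16 consistent
U/I-1 un ·: UU|Uu
U/I-2 un ·: UU|Uu
U/II-1 un I-1×I-2: Uu
U/II-2 aff ·: uu
U/II-3 un I-1×I-2: UU|Uu
U/II-4 un ·: UU|Uu
U/III-1 un II-3×II-4: UU|Uu
U/III-2 un II-3×II-4: UU|Uu
U/III-3 aff II-1×II-2: uu
⇒ U over [I-1,I-2,II-1,II-2,II-3,II-4,III-1,III-2,III-3]: 39 consistent
Z/I-1 un ·: ZZ|Zz
Z/I-2 un ·: ZZ|Zz
Z/II-1 un I-1×I-2: ZZ|Zz
Z/II-2 un ·: ZZ|Zz
Z/II-3 un I-1×I-2: ZZ|Zz
Z/II-4 un ·: ZZ|Zz
Z/III-1 un II-3×II-4: ZZ|Zz
Z/III-2 un II-3×II-4: ZZ|Zz
Z/III-3 un II-1×II-2: ZZ|Zz
⇒ Z over [I-1,I-2,II-1,II-2,II-3,II-4,III-1,III-2,III-3]: 288 consistent

II-1 ∈ {Aa Uu ZZ, Aa Uu Zz}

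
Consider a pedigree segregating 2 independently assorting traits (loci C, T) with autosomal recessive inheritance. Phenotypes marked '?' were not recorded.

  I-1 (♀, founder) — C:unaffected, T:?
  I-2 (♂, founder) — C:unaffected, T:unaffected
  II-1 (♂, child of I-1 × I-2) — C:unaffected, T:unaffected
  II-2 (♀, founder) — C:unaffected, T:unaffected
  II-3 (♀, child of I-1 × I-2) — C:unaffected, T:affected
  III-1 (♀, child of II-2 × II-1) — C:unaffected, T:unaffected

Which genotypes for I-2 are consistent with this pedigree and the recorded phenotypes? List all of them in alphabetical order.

C/I-1 un ·: CC|Cc
C/I-2 un ·: CC|Cc
C/II-1 un I-1×I-2: CC|Cc
C/II-2 un ·: CC|Cc
C/II-3 un I-1×I-2: CC|Cc
C/III-1 un II-2×II-1: CC|Cc
⇒ C over [I-1,I-2,II-1,II-2,II-3,III-1]: 45 consistent
T/I-1 ? ·: Tt|tt
T/I-2 un ·: Tt
T/II-1 un I-1×I-2: TT|Tt
T/II-2 un ·: TT|Tt
T/II-3 aff I-1×I-2: tt
T/III-1 un II-2×II-1: TT|Tt
⇒ T over [I-1,I-2,II-1,II-2,II-3,III-1]: 11 consistent

I-2 ∈ {CC Tt, Cc Tt}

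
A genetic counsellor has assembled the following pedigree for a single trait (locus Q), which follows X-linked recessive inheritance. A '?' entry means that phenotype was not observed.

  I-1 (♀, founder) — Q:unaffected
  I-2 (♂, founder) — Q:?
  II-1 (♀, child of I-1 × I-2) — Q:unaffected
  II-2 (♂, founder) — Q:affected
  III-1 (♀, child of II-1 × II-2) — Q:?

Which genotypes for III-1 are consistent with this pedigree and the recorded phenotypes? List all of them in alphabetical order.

Q/I-1 un ·: X^QX^Q|X^QX^q
Q/I-2 ? ·: X^QY|X^qY
Q/II-1 un I-1×I-2: X^QX^Q|X^QX^q
Q/II-2 aff ·: X^qY
Q/III-1 ? II-1×II-2: X^QX^q|X^qX^q
⇒ Q over [I-1,I-2,II-1,II-2,III-1]: 8 consistent

III-1 ∈ {X^QX^q, X^qX^q}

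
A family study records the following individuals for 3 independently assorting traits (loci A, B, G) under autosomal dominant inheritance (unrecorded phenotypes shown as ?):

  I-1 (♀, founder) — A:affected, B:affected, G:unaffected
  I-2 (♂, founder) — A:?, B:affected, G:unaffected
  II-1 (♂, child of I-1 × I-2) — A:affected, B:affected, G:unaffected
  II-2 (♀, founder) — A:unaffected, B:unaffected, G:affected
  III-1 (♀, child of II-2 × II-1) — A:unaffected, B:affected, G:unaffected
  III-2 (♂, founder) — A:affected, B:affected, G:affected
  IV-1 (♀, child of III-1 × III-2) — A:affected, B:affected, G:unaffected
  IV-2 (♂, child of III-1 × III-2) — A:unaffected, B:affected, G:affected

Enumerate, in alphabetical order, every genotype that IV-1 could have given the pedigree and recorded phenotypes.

A/I-1 aff ·: Aa|AA
A/I-2 ? ·: aa|Aa|AA
A/II-1 aff I-1×I-2: Aa
A/II-2 un ·: aa
A/III-1 un II-2×II-1: aa
A/III-2 aff ·: Aa
A/IV-1 aff III-1×III-2: Aa
A/IV-2 un III-1×III-2: aa
⇒ A over [I-1,I-2,II-1,II-2,III-1,III-2,IV-1,IV-2]: 5 consistent
B/I-1 aff ·: Bb|BB
B/I-2 aff ·: Bb|BB
B/II-1 aff I-1×I-2: Bb|BB
B/II-2 un ·: bb
B/III-1 aff II-2×II-1: Bb
B/III-2 aff ·: Bb|BB
B/IV-1 aff III-1×III-2: Bb|BB
B/IV-2 aff III-1×III-2: Bb|BB
⇒ B over [I-1,I-2,II-1,II-2,III-1,III-2,IV-1,IV-2]: 56 consistent
G/I-1 un ·: gg
G/I-2 un ·: gg
G/II-1 un I-1×I-2: gg
G/II-2 aff ·: Gg
G/III-1 un II-2×II-1: gg
G/III-2 aff ·: Gg
G/IV-1 un III-1×III-2: gg
G/IV-2 aff III-1×III-2: Gg
⇒ G over [I-1,I-2,II-1,II-2,III-1,III-2,IV-1,IV-2]: 1 consistent

IV-1 ∈ {Aa BB gg, Aa Bb gg}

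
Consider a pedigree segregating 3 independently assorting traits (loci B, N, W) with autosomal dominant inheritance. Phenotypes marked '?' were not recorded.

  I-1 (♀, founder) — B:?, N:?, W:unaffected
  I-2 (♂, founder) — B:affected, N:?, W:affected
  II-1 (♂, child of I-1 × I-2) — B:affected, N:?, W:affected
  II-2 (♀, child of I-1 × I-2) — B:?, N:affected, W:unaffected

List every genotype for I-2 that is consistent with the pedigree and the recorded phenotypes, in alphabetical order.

I-2 ∈ {BB NN Ww, BB Nn Ww, BB nn Ww, Bb NN Ww, Bb Nn Ww, Bb nn Ww}

B/I-1 ? ·: bb|Bb|BB
B/I-2 aff ·: Bb|BB
B/II-1 aff I-1×I-2: Bb|BB
B/II-2 ? I-1×I-2: bb|Bb|BB
⇒ B over [I-1,I-2,II-1,II-2]: 18 consistent
N/I-1 ? ·: nn|Nn|NN
N/I-2 ? ·: nn|Nn|NN
N/II-1 ? I-1×I-2: nn|Nn|NN
N/II-2 aff I-1×I-2: Nn|NN
⇒ N over [I-1,I-2,II-1,II-2]: 21 consistent
W/I-1 un ·: ww
W/I-2 aff ·: Ww
W/II-1 aff I-1×I-2: Ww
W/II-2 un I-1×I-2: ww
⇒ W over [I-1,I-2,II-1,II-2]: 1 consistent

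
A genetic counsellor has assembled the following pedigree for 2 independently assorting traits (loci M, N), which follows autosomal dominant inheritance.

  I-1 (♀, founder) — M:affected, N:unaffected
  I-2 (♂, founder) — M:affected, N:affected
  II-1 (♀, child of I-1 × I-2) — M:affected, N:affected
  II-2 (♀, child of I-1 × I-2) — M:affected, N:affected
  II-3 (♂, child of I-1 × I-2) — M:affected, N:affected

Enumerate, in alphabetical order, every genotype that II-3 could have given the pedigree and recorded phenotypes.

M/I-1 aff ·: Mm|MM
M/I-2 aff ·: Mm|MM
M/II-1 aff I-1×I-2: Mm|MM
M/II-2 aff I-1×I-2: Mm|MM
M/II-3 aff I-1×I-2: Mm|MM
⇒ M over [I-1,I-2,II-1,II-2,II-3]: 25 consistent
N/I-1 un ·: nn
N/I-2 aff ·: Nn|NN
N/II-1 aff I-1×I-2: Nn
N/II-2 aff I-1×I-2: Nn
N/II-3 aff I-1×I-2: Nn
⇒ N over [I-1,I-2,II-1,II-2,II-3]: 2 consistent

II-3 ∈ {MM Nn, Mm Nn}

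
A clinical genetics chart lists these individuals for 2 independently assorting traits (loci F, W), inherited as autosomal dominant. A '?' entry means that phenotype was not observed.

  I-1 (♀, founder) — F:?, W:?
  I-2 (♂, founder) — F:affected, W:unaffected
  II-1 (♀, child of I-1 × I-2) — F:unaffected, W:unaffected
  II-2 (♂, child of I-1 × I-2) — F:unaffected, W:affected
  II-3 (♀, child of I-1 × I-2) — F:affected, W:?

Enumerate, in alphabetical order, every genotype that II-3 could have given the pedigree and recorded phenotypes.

F/I-1 ? ·: ff|Ff
F/I-2 aff ·: Ff
F/II-1 un I-1×I-2: ff
F/II-2 un I-1×I-2: ff
F/II-3 aff I-1×I-2: Ff|FF
⇒ F over [I-1,I-2,II-1,II-2,II-3]: 3 consistent
W/I-1 ? ·: Ww
W/I-2 un ·: ww
W/II-1 un I-1×I-2: ww
W/II-2 aff I-1×I-2: Ww
W/II-3 ? I-1×I-2: ww|Ww
⇒ W over [I-1,I-2,II-1,II-2,II-3]: 2 consistent

II-3 ∈ {FF Ww, FF ww, Ff Ww, Ff ww}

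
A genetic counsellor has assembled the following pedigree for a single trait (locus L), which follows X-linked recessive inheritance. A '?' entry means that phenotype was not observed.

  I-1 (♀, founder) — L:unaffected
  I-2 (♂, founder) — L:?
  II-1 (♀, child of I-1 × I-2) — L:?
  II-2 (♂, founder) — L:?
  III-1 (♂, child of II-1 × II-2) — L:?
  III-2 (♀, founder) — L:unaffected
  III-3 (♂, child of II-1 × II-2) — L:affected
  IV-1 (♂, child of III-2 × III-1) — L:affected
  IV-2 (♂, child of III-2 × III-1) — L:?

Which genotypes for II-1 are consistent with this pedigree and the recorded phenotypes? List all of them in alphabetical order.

L/I-1 un ·: X^LX^L|X^LX^l
L/I-2 ? ·: X^LY|X^lY
L/II-1 ? I-1×I-2: X^LX^l|X^lX^l
L/II-2 ? ·: X^LY|X^lY
L/III-1 ? II-1×II-2: X^LY|X^lY
L/III-2 un ·: X^LX^l
L/III-3 aff II-1×II-2: X^lY
L/IV-1 aff III-2×III-1: X^lY
L/IV-2 ? III-2×III-1: X^LY|X^lY
⇒ L over [I-1,I-2,II-1,II-2,III-1,III-2,III-3,IV-1,IV-2]: 28 consistent

II-1 ∈ {X^LX^l, X^lX^l}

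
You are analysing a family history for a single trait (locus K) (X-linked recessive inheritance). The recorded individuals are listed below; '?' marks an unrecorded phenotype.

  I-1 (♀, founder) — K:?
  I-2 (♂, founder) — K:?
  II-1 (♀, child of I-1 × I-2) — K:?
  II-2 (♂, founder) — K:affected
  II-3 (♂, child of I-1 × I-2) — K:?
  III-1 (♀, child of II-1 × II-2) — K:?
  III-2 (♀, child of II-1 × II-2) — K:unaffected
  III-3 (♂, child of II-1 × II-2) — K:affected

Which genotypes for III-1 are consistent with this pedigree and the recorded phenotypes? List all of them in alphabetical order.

III-1 ∈ {X^KX^k, X^kX^k}

K/I-1 ? ·: X^KX^K|X^KX^k|X^kX^k
K/I-2 ? ·: X^KY|X^kY
K/II-1 ? I-1×I-2: X^KX^k
K/II-2 aff ·: X^kY
K/II-3 ? I-1×I-2: X^KY|X^kY
K/III-1 ? II-1×II-2: X^KX^k|X^kX^k
K/III-2 un II-1×II-2: X^KX^k
K/III-3 aff II-1×II-2: X^kY
⇒ K over [I-1,I-2,II-1,II-2,II-3,III-1,III-2,III-3]: 12 consistent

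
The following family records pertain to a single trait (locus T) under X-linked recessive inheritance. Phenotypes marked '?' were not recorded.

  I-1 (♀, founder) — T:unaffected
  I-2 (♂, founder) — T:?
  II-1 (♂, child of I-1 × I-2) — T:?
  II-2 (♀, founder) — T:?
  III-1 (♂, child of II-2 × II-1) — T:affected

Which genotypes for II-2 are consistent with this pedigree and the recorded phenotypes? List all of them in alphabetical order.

T/I-1 un ·: X^TX^T|X^TX^t
T/I-2 ? ·: X^TY|X^tY
T/II-1 ? I-1×I-2: X^TY|X^tY
T/II-2 ? ·: X^TX^t|X^tX^t
T/III-1 aff II-2×II-1: X^tY
⇒ T over [I-1,I-2,II-1,II-2,III-1]: 12 consistent

II-2 ∈ {X^TX^t, X^tX^t}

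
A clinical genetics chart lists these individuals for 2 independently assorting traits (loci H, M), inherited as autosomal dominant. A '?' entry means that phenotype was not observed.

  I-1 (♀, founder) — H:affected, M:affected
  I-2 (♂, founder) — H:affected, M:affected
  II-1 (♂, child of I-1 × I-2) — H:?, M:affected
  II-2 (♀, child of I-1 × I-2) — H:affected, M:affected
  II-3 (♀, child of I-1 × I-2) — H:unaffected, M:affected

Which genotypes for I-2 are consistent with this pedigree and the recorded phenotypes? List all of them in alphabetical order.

I-2 ∈ {Hh MM, Hh Mm}

H/I-1 aff ·: Hh
H/I-2 aff ·: Hh
H/II-1 ? I-1×I-2: hh|Hh|HH
H/II-2 aff I-1×I-2: Hh|HH
H/II-3 un I-1×I-2: hh
⇒ H over [I-1,I-2,II-1,II-2,II-3]: 6 consistent
M/I-1 aff ·: Mm|MM
M/I-2 aff ·: Mm|MM
M/II-1 aff I-1×I-2: Mm|MM
M/II-2 aff I-1×I-2: Mm|MM
M/II-3 aff I-1×I-2: Mm|MM
⇒ M over [I-1,I-2,II-1,II-2,II-3]: 25 consistent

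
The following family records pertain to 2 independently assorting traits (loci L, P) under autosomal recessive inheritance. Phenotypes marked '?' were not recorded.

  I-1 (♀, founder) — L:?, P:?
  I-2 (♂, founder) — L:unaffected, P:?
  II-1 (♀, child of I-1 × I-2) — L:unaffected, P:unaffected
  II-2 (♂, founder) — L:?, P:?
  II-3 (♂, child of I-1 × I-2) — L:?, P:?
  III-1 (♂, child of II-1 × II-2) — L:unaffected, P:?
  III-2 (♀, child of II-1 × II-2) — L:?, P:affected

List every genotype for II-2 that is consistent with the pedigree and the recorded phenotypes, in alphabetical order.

L/I-1 ? ·: LL|Ll|ll
L/I-2 un ·: LL|Ll
L/II-1 un I-1×I-2: LL|Ll
L/II-2 ? ·: LL|Ll|ll
L/II-3 ? I-1×I-2: LL|Ll|ll
L/III-1 un II-1×II-2: LL|Ll
L/III-2 ? II-1×II-2: LL|Ll|ll
⇒ L over [I-1,I-2,II-1,II-2,II-3,III-1,III-2]: 168 consistent
P/I-1 ? ·: PP|Pp|pp
P/I-2 ? ·: PP|Pp|pp
P/II-1 un I-1×I-2: Pp
P/II-2 ? ·: Pp|pp
P/II-3 ? I-1×I-2: PP|Pp|pp
P/III-1 ? II-1×II-2: PP|Pp|pp
P/III-2 aff II-1×II-2: pp
⇒ P over [I-1,I-2,II-1,II-2,II-3,III-1,III-2]: 65 consistent

II-2 ∈ {LL Pp, LL pp, Ll Pp, Ll pp, ll Pp, ll pp}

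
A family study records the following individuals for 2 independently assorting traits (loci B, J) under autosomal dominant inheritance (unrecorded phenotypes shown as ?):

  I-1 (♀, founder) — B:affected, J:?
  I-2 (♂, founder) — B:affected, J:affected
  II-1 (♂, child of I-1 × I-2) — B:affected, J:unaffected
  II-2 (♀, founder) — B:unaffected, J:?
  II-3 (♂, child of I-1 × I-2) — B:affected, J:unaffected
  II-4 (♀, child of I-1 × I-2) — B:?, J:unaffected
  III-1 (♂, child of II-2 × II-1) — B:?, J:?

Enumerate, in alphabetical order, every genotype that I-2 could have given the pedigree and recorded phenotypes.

I-2 ∈ {BB Jj, Bb Jj}

B/I-1 aff ·: Bb|BB
B/I-2 aff ·: Bb|BB
B/II-1 aff I-1×I-2: Bb|BB
B/II-2 un ·: bb
B/II-3 aff I-1×I-2: Bb|BB
B/II-4 ? I-1×I-2: bb|Bb|BB
B/III-1 ? II-2×II-1: bb|Bb
⇒ B over [I-1,I-2,II-1,II-2,II-3,II-4,III-1]: 43 consistent
J/I-1 ? ·: jj|Jj
J/I-2 aff ·: Jj
J/II-1 un I-1×I-2: jj
J/II-2 ? ·: jj|Jj|JJ
J/II-3 un I-1×I-2: jj
J/II-4 un I-1×I-2: jj
J/III-1 ? II-2×II-1: jj|Jj
⇒ J over [I-1,I-2,II-1,II-2,II-3,II-4,III-1]: 8 consistent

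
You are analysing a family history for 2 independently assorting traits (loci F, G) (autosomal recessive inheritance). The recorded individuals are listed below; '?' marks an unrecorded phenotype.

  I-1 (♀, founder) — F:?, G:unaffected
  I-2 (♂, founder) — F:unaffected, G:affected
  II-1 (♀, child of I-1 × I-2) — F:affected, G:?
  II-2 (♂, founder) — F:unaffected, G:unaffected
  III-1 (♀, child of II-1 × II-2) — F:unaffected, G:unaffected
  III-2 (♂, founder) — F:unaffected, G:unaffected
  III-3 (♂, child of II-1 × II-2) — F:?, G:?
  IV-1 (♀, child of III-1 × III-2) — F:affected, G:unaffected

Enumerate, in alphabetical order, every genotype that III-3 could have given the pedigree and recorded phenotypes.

III-3 ∈ {Ff GG, Ff Gg, Ff gg, ff GG, ff Gg, ff gg}

F/I-1 ? ·: Ff|ff
F/I-2 un ·: Ff
F/II-1 aff I-1×I-2: ff
F/II-2 un ·: FF|Ff
F/III-1 un II-1×II-2: Ff
F/III-2 un ·: Ff
F/III-3 ? II-1×II-2: Ff|ff
F/IV-1 aff III-1×III-2: ff
⇒ F over [I-1,I-2,II-1,II-2,III-1,III-2,III-3,IV-1]: 6 consistent
G/I-1 un ·: GG|Gg
G/I-2 aff ·: gg
G/II-1 ? I-1×I-2: Gg|gg
G/II-2 un ·: GG|Gg
G/III-1 un II-1×II-2: GG|Gg
G/III-2 un ·: GG|Gg
G/III-3 ? II-1×II-2: GG|Gg|gg
G/IV-1 un III-1×III-2: GG|Gg
⇒ G over [I-1,I-2,II-1,II-2,III-1,III-2,III-3,IV-1]: 82 consistent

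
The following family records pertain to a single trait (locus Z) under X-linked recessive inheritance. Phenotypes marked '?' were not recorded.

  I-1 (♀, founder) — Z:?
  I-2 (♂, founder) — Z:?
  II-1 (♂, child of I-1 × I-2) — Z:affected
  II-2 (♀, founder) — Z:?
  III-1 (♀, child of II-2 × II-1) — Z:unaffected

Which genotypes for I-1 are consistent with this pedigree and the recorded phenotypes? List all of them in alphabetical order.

Z/I-1 ? ·: X^ZX^z|X^zX^z
Z/I-2 ? ·: X^ZY|X^zY
Z/II-1 aff I-1×I-2: X^zY
Z/II-2 ? ·: X^ZX^Z|X^ZX^z
Z/III-1 un II-2×II-1: X^ZX^z
⇒ Z over [I-1,I-2,II-1,II-2,III-1]: 8 consistent

I-1 ∈ {X^ZX^z, X^zX^z}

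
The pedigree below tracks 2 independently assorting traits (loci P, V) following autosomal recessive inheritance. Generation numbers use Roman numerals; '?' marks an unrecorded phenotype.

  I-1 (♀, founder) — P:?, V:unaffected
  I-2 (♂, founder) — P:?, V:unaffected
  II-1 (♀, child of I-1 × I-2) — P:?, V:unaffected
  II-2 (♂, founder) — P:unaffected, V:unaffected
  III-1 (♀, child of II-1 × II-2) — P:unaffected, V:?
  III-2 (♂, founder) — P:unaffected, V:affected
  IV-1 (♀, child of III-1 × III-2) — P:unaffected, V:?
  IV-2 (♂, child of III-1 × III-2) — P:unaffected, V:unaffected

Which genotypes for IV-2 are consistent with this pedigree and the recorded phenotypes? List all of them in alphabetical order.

IV-2 ∈ {PP Vv, Pp Vv}

P/I-1 ? ·: PP|Pp|pp
P/I-2 ? ·: PP|Pp|pp
P/II-1 ? I-1×I-2: PP|Pp|pp
P/II-2 un ·: PP|Pp
P/III-1 un II-1×II-2: PP|Pp
P/III-2 un ·: PP|Pp
P/IV-1 un III-1×III-2: PP|Pp
P/IV-2 un III-1×III-2: PP|Pp
⇒ P over [I-1,I-2,II-1,II-2,III-1,III-2,IV-1,IV-2]: 318 consistent
V/I-1 un ·: VV|Vv
V/I-2 un ·: VV|Vv
V/II-1 un I-1×I-2: VV|Vv
V/II-2 un ·: VV|Vv
V/III-1 ? II-1×II-2: VV|Vv
V/III-2 aff ·: vv
V/IV-1 ? III-1×III-2: Vv|vv
V/IV-2 un III-1×III-2: Vv
⇒ V over [I-1,I-2,II-1,II-2,III-1,III-2,IV-1,IV-2]: 34 consistent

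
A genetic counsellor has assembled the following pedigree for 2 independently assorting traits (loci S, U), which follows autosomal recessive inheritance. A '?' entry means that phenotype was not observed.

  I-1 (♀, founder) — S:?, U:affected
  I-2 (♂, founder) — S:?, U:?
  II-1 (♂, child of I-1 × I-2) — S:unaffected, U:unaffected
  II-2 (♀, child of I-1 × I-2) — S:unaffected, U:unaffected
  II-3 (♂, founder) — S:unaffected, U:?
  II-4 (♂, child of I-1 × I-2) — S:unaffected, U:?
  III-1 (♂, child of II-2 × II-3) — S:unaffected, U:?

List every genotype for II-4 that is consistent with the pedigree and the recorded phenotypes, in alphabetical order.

S/I-1 ? ·: SS|Ss|ss
S/I-2 ? ·: SS|Ss|ss
S/II-1 un I-1×I-2: SS|Ss
S/II-2 un I-1×I-2: SS|Ss
S/II-3 un ·: SS|Ss
S/II-4 un I-1×I-2: SS|Ss
S/III-1 un II-2×II-3: SS|Ss
⇒ S over [I-1,I-2,II-1,II-2,II-3,II-4,III-1]: 103 consistent
U/I-1 aff ·: uu
U/I-2 ? ·: UU|Uu
U/II-1 un I-1×I-2: Uu
U/II-2 un I-1×I-2: Uu
U/II-3 ? ·: UU|Uu|uu
U/II-4 ? I-1×I-2: Uu|uu
U/III-1 ? II-2×II-3: UU|Uu|uu
⇒ U over [I-1,I-2,II-1,II-2,II-3,II-4,III-1]: 21 consistent

II-4 ∈ {SS Uu, SS uu, Ss Uu, Ss uu}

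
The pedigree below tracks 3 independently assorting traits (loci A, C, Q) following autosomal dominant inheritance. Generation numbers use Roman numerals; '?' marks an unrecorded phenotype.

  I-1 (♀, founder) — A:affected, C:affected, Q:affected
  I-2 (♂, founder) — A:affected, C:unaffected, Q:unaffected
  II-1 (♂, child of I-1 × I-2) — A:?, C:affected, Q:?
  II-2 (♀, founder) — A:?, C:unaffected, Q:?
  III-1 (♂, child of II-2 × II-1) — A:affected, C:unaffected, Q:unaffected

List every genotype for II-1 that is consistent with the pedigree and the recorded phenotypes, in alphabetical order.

A/I-1 aff ·: Aa|AA
A/I-2 aff ·: Aa|AA
A/II-1 ? I-1×I-2: aa|Aa|AA
A/II-2 ? ·: aa|Aa|AA
A/III-1 aff II-2×II-1: Aa|AA
⇒ A over [I-1,I-2,II-1,II-2,III-1]: 33 consistent
C/I-1 aff ·: Cc|CC
C/I-2 un ·: cc
C/II-1 aff I-1×I-2: Cc
C/II-2 un ·: cc
C/III-1 un II-2×II-1: cc
⇒ C over [I-1,I-2,II-1,II-2,III-1]: 2 consistent
Q/I-1 aff ·: Qq|QQ
Q/I-2 un ·: qq
Q/II-1 ? I-1×I-2: qq|Qq
Q/II-2 ? ·: qq|Qq
Q/III-1 un II-2×II-1: qq
⇒ Q over [I-1,I-2,II-1,II-2,III-1]: 6 consistent

II-1 ∈ {AA Cc Qq, AA Cc qq, Aa Cc Qq, Aa Cc qq, aa Cc Qq, aa Cc qq}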